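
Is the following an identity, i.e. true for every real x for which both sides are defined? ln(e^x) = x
Claim: ln(e^x) = x.
Reasoning: ln is the inverse of the exponential: ln(e^x) asks for the exponent p with e^p = e^x, and since e^p is one-to-one that exponent is p = x.
So the two sides agree for every real x for which both sides are defined.

Conclusion: Yes, this is an identity.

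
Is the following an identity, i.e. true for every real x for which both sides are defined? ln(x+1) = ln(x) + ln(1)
Claim: ln(x+1) = ln(x) + ln(1).
Test a specific point where both sides are defined: x = 4.
LHS = ln(x+1) ≈ 1.6094
RHS = ln(x) + ln(1) ≈ 1.3863
Since 1.6094 ≠ 1.3863, the equation fails at this point, so it cannot hold for every real x for which both sides are defined.
ln(1) = 0, so the right side is just ln(x), which differs from ln(x+1).

Conclusion: No, this is NOT an identity.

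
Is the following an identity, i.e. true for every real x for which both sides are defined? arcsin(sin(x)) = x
No, this is NOT an identity.

Claim: arcsin(sin(x)) = x.
Test a specific point where both sides are defined: x = 2π/3.
LHS = arcsin(sin(x)) ≈ 1.0472
RHS = x ≈ 2.0944
Since 1.0472 ≠ 2.0944, the equation fails at this point, so it cannot hold for every real x for which both sides are defined.
arcsin only returns values in [-π/2, π/2], so arcsin(sin(x)) = x holds only for x in that interval, not for all real x.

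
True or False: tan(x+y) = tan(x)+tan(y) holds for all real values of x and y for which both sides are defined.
False.

Claim: tan(x+y) = tan(x)+tan(y).
Test a specific point where both sides are defined: x = π/4, y = π/6.
LHS = tan(x+y) ≈ 3.7321
RHS = tan(x)+tan(y) ≈ 1.5774
Since 3.7321 ≠ 1.5774, the equation fails at this point, so it cannot hold for all real values of x and y for which both sides are defined.
The correct formula is tan(x+y) = (tan(x) + tan(y))/(1 - tan(x)tan(y)).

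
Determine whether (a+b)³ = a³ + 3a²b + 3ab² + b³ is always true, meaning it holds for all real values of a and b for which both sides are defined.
Yes, this is an identity.

Claim: (a+b)³ = a³ + 3a²b + 3ab² + b³.
Reasoning: (a+b)³ = (a+b)(a+b)² = (a+b)(a² + 2ab + b²) = a³ + 2a²b + ab² + a²b + 2ab² + b³ = a³ + 3a²b + 3ab² + b³.
So the two sides agree for all real values of a and b for which both sides are defined.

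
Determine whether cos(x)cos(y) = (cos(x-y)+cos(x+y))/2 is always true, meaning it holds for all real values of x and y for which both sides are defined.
Claim: cos(x)cos(y) = (cos(x-y)+cos(x+y))/2.
Reasoning: cos(x-y) = cos(x)cos(y) + sin(x)sin(y) and cos(x+y) = cos(x)cos(y) - sin(x)sin(y). Adding, cos(x-y) + cos(x+y) = 2cos(x)cos(y); divide by 2.
So the two sides agree for all real values of x and y for which both sides are defined.

Conclusion: Yes, this is an identity.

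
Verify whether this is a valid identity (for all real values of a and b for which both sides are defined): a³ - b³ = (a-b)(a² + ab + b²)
Claim: a³ - b³ = (a-b)(a² + ab + b²).
Reasoning: Expand the right side: (a-b)(a² + ab + b²) = a³ + a²b + ab² - a²b - ab² - b³ = a³ - b³ (the middle terms cancel in pairs).
So the two sides agree for all real values of a and b for which both sides are defined.

Conclusion: Yes, this is an identity.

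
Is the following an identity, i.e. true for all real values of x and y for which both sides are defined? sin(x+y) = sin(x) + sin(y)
No, this is NOT an identity.

Claim: sin(x+y) = sin(x) + sin(y).
Test a specific point where both sides are defined: x = π/2, y = -π/3.
LHS = sin(x+y) ≈ 0.5000
RHS = sin(x) + sin(y) ≈ 0.1340
Since 0.5000 ≠ 0.1340, the equation fails at this point, so it cannot hold for all real values of x and y for which both sides are defined.
The correct expansion is sin(x+y) = sin(x)cos(y) + cos(x)sin(y); sine is not additive.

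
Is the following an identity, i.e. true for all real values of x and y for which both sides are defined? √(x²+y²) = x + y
No, this is NOT an identity.

Claim: √(x²+y²) = x + y.
Test a specific point where both sides are defined: x = 5, y = 1/2.
LHS = √(x²+y²) ≈ 5.0249
RHS = x + y ≈ 5.5000
Since 5.0249 ≠ 5.5000, the equation fails at this point, so it cannot hold for all real values of x and y for which both sides are defined.
(x+y)² = x² + 2xy + y², not x² + y², so the square root does not split this way.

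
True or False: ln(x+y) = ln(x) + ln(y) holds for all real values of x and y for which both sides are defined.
Claim: ln(x+y) = ln(x) + ln(y).
Test a specific point where both sides are defined: x = 5, y = 3/2.
LHS = ln(x+y) ≈ 1.8718
RHS = ln(x) + ln(y) ≈ 2.0149
Since 1.8718 ≠ 2.0149, the equation fails at this point, so it cannot hold for all real values of x and y for which both sides are defined.
ln(x) + ln(y) = ln(xy), not ln(x+y).

Conclusion: False.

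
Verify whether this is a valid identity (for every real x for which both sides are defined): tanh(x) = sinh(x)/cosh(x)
Yes, this is an identity.

Claim: tanh(x) = sinh(x)/cosh(x).
Reasoning: tanh(x) is defined as sinh(x)/cosh(x) = (e^x - e^-x)/(e^x + e^-x); cosh(x) ≥ 1 is never zero, so this holds for every real x.
So the two sides agree for every real x for which both sides are defined.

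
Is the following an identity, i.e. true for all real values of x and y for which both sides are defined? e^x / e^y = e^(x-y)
Claim: e^x / e^y = e^(x-y).
Reasoning: 1/e^y = e^(-y), so e^x / e^y = e^x · e^(-y) = e^(x + (-y)) = e^(x-y) by the product rule for exponents.
So the two sides agree for all real values of x and y for which both sides are defined.

Conclusion: Yes, this is an identity.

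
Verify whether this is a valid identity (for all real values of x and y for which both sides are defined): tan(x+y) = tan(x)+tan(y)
Claim: tan(x+y) = tan(x)+tan(y).
Test a specific point where both sides are defined: x = -π/3, y = -π/4.
LHS = tan(x+y) ≈ 3.7321
RHS = tan(x)+tan(y) ≈ -2.7321
Since 3.7321 ≠ -2.7321, the equation fails at this point, so it cannot hold for all real values of x and y for which both sides are defined.
The correct formula is tan(x+y) = (tan(x) + tan(y))/(1 - tan(x)tan(y)).

Conclusion: No, this is NOT an identity.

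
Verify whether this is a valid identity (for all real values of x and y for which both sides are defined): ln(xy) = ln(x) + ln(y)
Claim: ln(xy) = ln(x) + ln(y).
Reasoning: Both sides are simultaneously defined only when x, y > 0. Write x = e^p, y = e^q (p = ln x, q = ln y). Then xy = e^p · e^q = e^(p+q), so ln(xy) = p + q = ln(x) + ln(y).
So the two sides agree for all real values of x and y for which both sides are defined.

Conclusion: Yes, this is an identity.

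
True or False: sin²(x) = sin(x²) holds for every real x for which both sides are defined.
Claim: sin²(x) = sin(x²).
Test a specific point where both sides are defined: x = -π/2.
LHS = sin²(x) ≈ 1.0000
RHS = sin(x²) ≈ 0.6243
Since 1.0000 ≠ 0.6243, the equation fails at this point, so it cannot hold for every real x for which both sides are defined.
sin²(x) means (sin x)², squaring the output; sin(x²) squares the input. These are different functions.

Conclusion: False.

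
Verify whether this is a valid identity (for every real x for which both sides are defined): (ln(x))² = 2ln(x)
No, this is NOT an identity.

Claim: (ln(x))² = 2ln(x).
Test a specific point where both sides are defined: x = 2.
LHS = (ln(x))² ≈ 0.4805
RHS = 2ln(x) ≈ 1.3863
Since 0.4805 ≠ 1.3863, the equation fails at this point, so it cannot hold for every real x for which both sides are defined.
2ln(x) equals ln(x²), which is not the same as (ln x)².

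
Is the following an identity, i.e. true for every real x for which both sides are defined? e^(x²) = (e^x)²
Claim: e^(x²) = (e^x)².
Test a specific point where both sides are defined: x = 3.
LHS = e^(x²) ≈ 8103.0839
RHS = (e^x)² ≈ 403.4288
Since 8103.0839 ≠ 403.4288, the equation fails at this point, so it cannot hold for every real x for which both sides are defined.
(e^x)² = e^(2x), and 2x ≠ x² in general.

Conclusion: No, this is NOT an identity.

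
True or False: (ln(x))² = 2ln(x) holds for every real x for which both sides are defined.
Claim: (ln(x))² = 2ln(x).
Test a specific point where both sides are defined: x = 1/2.
LHS = (ln(x))² ≈ 0.4805
RHS = 2ln(x) ≈ -1.3863
Since 0.4805 ≠ -1.3863, the equation fails at this point, so it cannot hold for every real x for which both sides are defined.
2ln(x) equals ln(x²), which is not the same as (ln x)².

Conclusion: False.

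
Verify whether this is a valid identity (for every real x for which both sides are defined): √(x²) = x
Claim: √(x²) = x.
Test a specific point where both sides are defined: x = -3.
LHS = √(x²) ≈ 3.0000
RHS = x ≈ -3.0000
Since 3.0000 ≠ -3.0000, the equation fails at this point, so it cannot hold for every real x for which both sides are defined.
√(x²) = |x|, which differs from x whenever x < 0 (both sides are defined for every real x).

Conclusion: No, this is NOT an identity.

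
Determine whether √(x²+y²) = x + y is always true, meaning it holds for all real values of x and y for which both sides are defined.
No, this is NOT an identity.

Claim: √(x²+y²) = x + y.
Test a specific point where both sides are defined: x = 1, y = -2.
LHS = √(x²+y²) ≈ 2.2361
RHS = x + y ≈ -1.0000
Since 2.2361 ≠ -1.0000, the equation fails at this point, so it cannot hold for all real values of x and y for which both sides are defined.
(x+y)² = x² + 2xy + y², not x² + y², so the square root does not split this way.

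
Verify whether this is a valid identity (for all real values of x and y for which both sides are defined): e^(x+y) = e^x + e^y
No, this is NOT an identity.

Claim: e^(x+y) = e^x + e^y.
Test a specific point where both sides are defined: x = 1/2, y = 2.
LHS = e^(x+y) ≈ 12.1825
RHS = e^x + e^y ≈ 9.0378
Since 12.1825 ≠ 9.0378, the equation fails at this point, so it cannot hold for all real values of x and y for which both sides are defined.
The correct rule is e^(x+y) = e^x · e^y (a product, not a sum).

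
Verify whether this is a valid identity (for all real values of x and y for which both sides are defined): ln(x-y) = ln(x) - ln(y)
Claim: ln(x-y) = ln(x) - ln(y).
Test a specific point where both sides are defined: x = 5, y = 3.
LHS = ln(x-y) ≈ 0.6931
RHS = ln(x) - ln(y) ≈ 0.5108
Since 0.6931 ≠ 0.5108, the equation fails at this point, so it cannot hold for all real values of x and y for which both sides are defined.
ln(x) - ln(y) = ln(x/y), not ln(x-y).

Conclusion: No, this is NOT an identity.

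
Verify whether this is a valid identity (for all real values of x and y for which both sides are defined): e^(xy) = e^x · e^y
Claim: e^(xy) = e^x · e^y.
Test a specific point where both sides are defined: x = 1/2, y = 1.
LHS = e^(xy) ≈ 1.6487
RHS = e^x · e^y ≈ 4.4817
Since 1.6487 ≠ 4.4817, the equation fails at this point, so it cannot hold for all real values of x and y for which both sides are defined.
e^x · e^y = e^(x+y), not e^(xy).

Conclusion: No, this is NOT an identity.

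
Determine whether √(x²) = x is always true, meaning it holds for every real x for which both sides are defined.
No, this is NOT an identity.

Claim: √(x²) = x.
Test a specific point where both sides are defined: x = -1.
LHS = √(x²) ≈ 1.0000
RHS = x ≈ -1.0000
Since 1.0000 ≠ -1.0000, the equation fails at this point, so it cannot hold for every real x for which both sides are defined.
√(x²) = |x|, which differs from x whenever x < 0 (both sides are defined for every real x).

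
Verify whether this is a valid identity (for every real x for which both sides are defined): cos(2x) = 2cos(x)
Claim: cos(2x) = 2cos(x).
Test a specific point where both sides are defined: x = π/4.
LHS = cos(2x) ≈ 0.0000
RHS = 2cos(x) ≈ 1.4142
Since 0.0000 ≠ 1.4142, the equation fails at this point, so it cannot hold for every real x for which both sides are defined.
The correct double-angle formula is cos(2x) = cos²x - sin²x.

Conclusion: No, this is NOT an identity.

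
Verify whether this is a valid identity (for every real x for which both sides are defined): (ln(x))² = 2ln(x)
Claim: (ln(x))² = 2ln(x).
Test a specific point where both sides are defined: x = 5.
LHS = (ln(x))² ≈ 2.5903
RHS = 2ln(x) ≈ 3.2189
Since 2.5903 ≠ 3.2189, the equation fails at this point, so it cannot hold for every real x for which both sides are defined.
2ln(x) equals ln(x²), which is not the same as (ln x)².

Conclusion: No, this is NOT an identity.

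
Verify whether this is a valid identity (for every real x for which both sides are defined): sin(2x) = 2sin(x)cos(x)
Claim: sin(2x) = 2sin(x)cos(x).
Reasoning: Put y = x in the addition formula sin(x+y) = sin(x)cos(y) + cos(x)sin(y): sin(2x) = sin(x)cos(x) + cos(x)sin(x) = 2sin(x)cos(x).
So the two sides agree for every real x for which both sides are defined.

Conclusion: Yes, this is an identity.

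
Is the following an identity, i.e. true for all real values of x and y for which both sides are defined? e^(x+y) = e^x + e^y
Claim: e^(x+y) = e^x + e^y.
Test a specific point where both sides are defined: x = 1/2, y = 1/2.
LHS = e^(x+y) ≈ 2.7183
RHS = e^x + e^y ≈ 3.2974
Since 2.7183 ≠ 3.2974, the equation fails at this point, so it cannot hold for all real values of x and y for which both sides are defined.
The correct rule is e^(x+y) = e^x · e^y (a product, not a sum).

Conclusion: No, this is NOT an identity.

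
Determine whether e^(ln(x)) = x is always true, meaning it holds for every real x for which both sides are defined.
Yes, this is an identity.

Claim: e^(ln(x)) = x.
Reasoning: For x > 0, ln(x) is by definition the exponent p such that e^p = x. Raising e to that exponent therefore returns x: e^(ln x) = x.
So the two sides agree for every real x for which both sides are defined.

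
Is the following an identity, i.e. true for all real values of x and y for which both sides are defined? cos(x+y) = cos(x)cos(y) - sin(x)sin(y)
Claim: cos(x+y) = cos(x)cos(y) - sin(x)sin(y).
Reasoning: By Euler's formula e^(i(x+y)) = e^(ix)·e^(iy) = (cos x + i·sin x)(cos y + i·sin y). The real part of the left side is cos(x+y); the real part of the product is cos(x)cos(y) - sin(x)sin(y) (since i·i = -1).
So the two sides agree for all real values of x and y for which both sides are defined.

Conclusion: Yes, this is an identity.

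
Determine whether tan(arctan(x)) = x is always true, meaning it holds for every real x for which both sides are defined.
Yes, this is an identity.

Claim: tan(arctan(x)) = x.
Reasoning: For every real x, arctan(x) is by definition the angle in (-π/2, π/2) whose tangent equals x. Taking the tangent of that angle returns x.
So the two sides agree for every real x for which both sides are defined.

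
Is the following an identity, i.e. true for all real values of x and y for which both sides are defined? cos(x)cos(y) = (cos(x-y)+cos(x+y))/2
Yes, this is an identity.

Claim: cos(x)cos(y) = (cos(x-y)+cos(x+y))/2.
Reasoning: cos(x-y) = cos(x)cos(y) + sin(x)sin(y) and cos(x+y) = cos(x)cos(y) - sin(x)sin(y). Adding, cos(x-y) + cos(x+y) = 2cos(x)cos(y); divide by 2.
So the two sides agree for all real values of x and y for which both sides are defined.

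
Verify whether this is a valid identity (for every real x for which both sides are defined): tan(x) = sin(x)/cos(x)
Yes, this is an identity.

Claim: tan(x) = sin(x)/cos(x).
Reasoning: For an angle x whose terminal point on the unit circle is (cos x, sin x), tan(x) is defined as the ratio (second coordinate)/(first coordinate) = sin(x)/cos(x), wherever cos(x) ≠ 0.
So the two sides agree for every real x for which both sides are defined.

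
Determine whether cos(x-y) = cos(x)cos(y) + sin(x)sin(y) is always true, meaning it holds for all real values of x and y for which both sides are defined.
Claim: cos(x-y) = cos(x)cos(y) + sin(x)sin(y).
Reasoning: Replace y by -y in cos(x+y) = cos(x)cos(y) - sin(x)sin(y) and use cos(-y) = cos(y), sin(-y) = -sin(y): cos(x-y) = cos(x)cos(y) + sin(x)sin(y).
So the two sides agree for all real values of x and y for which both sides are defined.

Conclusion: Yes, this is an identity.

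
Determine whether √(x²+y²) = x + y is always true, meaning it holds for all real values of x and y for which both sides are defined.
No, this is NOT an identity.

Claim: √(x²+y²) = x + y.
Test a specific point where both sides are defined: x = 1, y = 5.
LHS = √(x²+y²) ≈ 5.0990
RHS = x + y ≈ 6.0000
Since 5.0990 ≠ 6.0000, the equation fails at this point, so it cannot hold for all real values of x and y for which both sides are defined.
(x+y)² = x² + 2xy + y², not x² + y², so the square root does not split this way.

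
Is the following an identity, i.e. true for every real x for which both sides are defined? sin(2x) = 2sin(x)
No, this is NOT an identity.

Claim: sin(2x) = 2sin(x).
Test a specific point where both sides are defined: x = -π/6.
LHS = sin(2x) ≈ -0.8660
RHS = 2sin(x) ≈ -1.0000
Since -0.8660 ≠ -1.0000, the equation fails at this point, so it cannot hold for every real x for which both sides are defined.
The correct double-angle formula is sin(2x) = 2sin(x)cos(x).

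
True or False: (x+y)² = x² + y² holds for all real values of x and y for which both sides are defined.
False.

Claim: (x+y)² = x² + y².
Test a specific point where both sides are defined: x = 3, y = 2.
LHS = (x+y)² ≈ 25.0000
RHS = x² + y² ≈ 13.0000
Since 25.0000 ≠ 13.0000, the equation fails at this point, so it cannot hold for all real values of x and y for which both sides are defined.
The correct expansion is (x+y)² = x² + 2xy + y²; the cross term 2xy is missing.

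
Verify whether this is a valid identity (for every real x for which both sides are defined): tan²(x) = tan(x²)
Claim: tan²(x) = tan(x²).
Test a specific point where both sides are defined: x = -π/4.
LHS = tan²(x) ≈ 1.0000
RHS = tan(x²) ≈ 0.7092
Since 1.0000 ≠ 0.7092, the equation fails at this point, so it cannot hold for every real x for which both sides are defined.
tan²(x) means (tan x)², squaring the output; tan(x²) squares the input. These are different functions.

Conclusion: No, this is NOT an identity.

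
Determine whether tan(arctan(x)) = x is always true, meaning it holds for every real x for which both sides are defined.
Yes, this is an identity.

Claim: tan(arctan(x)) = x.
Reasoning: For every real x, arctan(x) is by definition the angle in (-π/2, π/2) whose tangent equals x. Taking the tangent of that angle returns x.
So the two sides agree for every real x for which both sides are defined.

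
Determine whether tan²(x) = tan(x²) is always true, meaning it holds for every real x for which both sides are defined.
Claim: tan²(x) = tan(x²).
Test a specific point where both sides are defined: x = -π/4.
LHS = tan²(x) ≈ 1.0000
RHS = tan(x²) ≈ 0.7092
Since 1.0000 ≠ 0.7092, the equation fails at this point, so it cannot hold for every real x for which both sides are defined.
tan²(x) means (tan x)², squaring the output; tan(x²) squares the input. These are different functions.

Conclusion: No, this is NOT an identity.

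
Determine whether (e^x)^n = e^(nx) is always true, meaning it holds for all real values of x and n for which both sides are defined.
Yes, this is an identity.

Claim: (e^x)^n = e^(nx).
Reasoning: e^x is a positive real number, and for a positive base B and real exponent n, B^n = e^(n·ln B). With B = e^x, ln B = x, so (e^x)^n = e^(n·x).
So the two sides agree for all real values of x and n for which both sides are defined.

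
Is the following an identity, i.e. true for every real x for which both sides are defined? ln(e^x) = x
Claim: ln(e^x) = x.
Reasoning: ln is the inverse of the exponential: ln(e^x) asks for the exponent p with e^p = e^x, and since e^p is one-to-one that exponent is p = x.
So the two sides agree for every real x for which both sides are defined.

Conclusion: Yes, this is an identity.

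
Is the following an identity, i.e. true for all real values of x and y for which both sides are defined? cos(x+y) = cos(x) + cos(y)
Claim: cos(x+y) = cos(x) + cos(y).
Test a specific point where both sides are defined: x = -π/3, y = 2π/3.
LHS = cos(x+y) ≈ 0.5000
RHS = cos(x) + cos(y) ≈ 0.0000
Since 0.5000 ≠ 0.0000, the equation fails at this point, so it cannot hold for all real values of x and y for which both sides are defined.
The correct expansion is cos(x+y) = cos(x)cos(y) - sin(x)sin(y); cosine is not additive.

Conclusion: No, this is NOT an identity.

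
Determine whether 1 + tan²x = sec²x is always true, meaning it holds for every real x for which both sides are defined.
Claim: 1 + tan²x = sec²x.
Reasoning: Start from sin²x + cos²x = 1 and divide every term by cos²x (allowed wherever tan x and sec x are defined): tan²x + 1 = 1/cos²x = sec²x.
So the two sides agree for every real x for which both sides are defined.

Conclusion: Yes, this is an identity.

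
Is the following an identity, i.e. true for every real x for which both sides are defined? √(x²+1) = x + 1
No, this is NOT an identity.

Claim: √(x²+1) = x + 1.
Test a specific point where both sides are defined: x = 4.
LHS = √(x²+1) ≈ 4.1231
RHS = x + 1 ≈ 5.0000
Since 4.1231 ≠ 5.0000, the equation fails at this point, so it cannot hold for every real x for which both sides are defined.
(x+1)² = x² + 2x + 1 ≠ x² + 1 unless x = 0.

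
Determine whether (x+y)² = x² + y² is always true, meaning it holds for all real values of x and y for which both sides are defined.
Claim: (x+y)² = x² + y².
Test a specific point where both sides are defined: x = 1/2, y = 3.
LHS = (x+y)² ≈ 12.2500
RHS = x² + y² ≈ 9.2500
Since 12.2500 ≠ 9.2500, the equation fails at this point, so it cannot hold for all real values of x and y for which both sides are defined.
The correct expansion is (x+y)² = x² + 2xy + y²; the cross term 2xy is missing.

Conclusion: No, this is NOT an identity.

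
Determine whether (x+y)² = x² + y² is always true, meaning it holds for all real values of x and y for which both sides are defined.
No, this is NOT an identity.

Claim: (x+y)² = x² + y².
Test a specific point where both sides are defined: x = 3, y = -2.
LHS = (x+y)² ≈ 1.0000
RHS = x² + y² ≈ 13.0000
Since 1.0000 ≠ 13.0000, the equation fails at this point, so it cannot hold for all real values of x and y for which both sides are defined.
The correct expansion is (x+y)² = x² + 2xy + y²; the cross term 2xy is missing.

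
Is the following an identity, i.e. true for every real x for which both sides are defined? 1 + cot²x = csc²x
Yes, this is an identity.

Claim: 1 + cot²x = csc²x.
Reasoning: Start from sin²x + cos²x = 1 and divide every term by sin²x (allowed wherever cot x and csc x are defined): 1 + cot²x = 1/sin²x = csc²x.
So the two sides agree for every real x for which both sides are defined.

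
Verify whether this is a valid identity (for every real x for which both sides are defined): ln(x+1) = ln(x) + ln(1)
Claim: ln(x+1) = ln(x) + ln(1).
Test a specific point where both sides are defined: x = 1.
LHS = ln(x+1) ≈ 0.6931
RHS = ln(x) + ln(1) ≈ 0.0000
Since 0.6931 ≠ 0.0000, the equation fails at this point, so it cannot hold for every real x for which both sides are defined.
ln(1) = 0, so the right side is just ln(x), which differs from ln(x+1).

Conclusion: No, this is NOT an identity.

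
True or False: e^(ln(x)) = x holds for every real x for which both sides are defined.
Claim: e^(ln(x)) = x.
Reasoning: For x > 0, ln(x) is by definition the exponent p such that e^p = x. Raising e to that exponent therefore returns x: e^(ln x) = x.
So the two sides agree for every real x for which both sides are defined.

Conclusion: True.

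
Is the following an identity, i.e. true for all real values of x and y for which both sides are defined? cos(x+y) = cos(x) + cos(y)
No, this is NOT an identity.

Claim: cos(x+y) = cos(x) + cos(y).
Test a specific point where both sides are defined: x = 2π/3, y = π.
LHS = cos(x+y) ≈ 0.5000
RHS = cos(x) + cos(y) ≈ -1.5000
Since 0.5000 ≠ -1.5000, the equation fails at this point, so it cannot hold for all real values of x and y for which both sides are defined.
The correct expansion is cos(x+y) = cos(x)cos(y) - sin(x)sin(y); cosine is not additive.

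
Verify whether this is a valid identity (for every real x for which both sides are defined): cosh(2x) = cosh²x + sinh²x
Claim: cosh(2x) = cosh²x + sinh²x.
Reasoning: cosh²x = (e^(2x) + 2 + e^(-2x))/4 and sinh²x = (e^(2x) - 2 + e^(-2x))/4. Adding gives (2e^(2x) + 2e^(-2x))/4 = (e^(2x) + e^(-2x))/2 = cosh(2x).
So the two sides agree for every real x for which both sides are defined.

Conclusion: Yes, this is an identity.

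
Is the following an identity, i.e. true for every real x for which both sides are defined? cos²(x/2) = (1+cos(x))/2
Yes, this is an identity.

Claim: cos²(x/2) = (1+cos(x))/2.
Reasoning: Use cos(2θ) = 2cos²θ - 1 with θ = x/2: cos(x) = 2cos²(x/2) - 1. Solving for cos²(x/2) gives (1 + cos(x))/2.
So the two sides agree for every real x for which both sides are defined.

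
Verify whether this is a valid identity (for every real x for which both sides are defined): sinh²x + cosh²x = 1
Claim: sinh²x + cosh²x = 1.
Test a specific point where both sides are defined: x = 3.
LHS = sinh²x + cosh²x ≈ 201.7156
RHS = 1 ≈ 1.0000
Since 201.7156 ≠ 1.0000, the equation fails at this point, so it cannot hold for every real x for which both sides are defined.
The correct hyperbolic identity is cosh²x - sinh²x = 1 (a difference); the sum sinh²x + cosh²x equals cosh(2x).

Conclusion: No, this is NOT an identity.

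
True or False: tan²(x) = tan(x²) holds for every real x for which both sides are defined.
Claim: tan²(x) = tan(x²).
Test a specific point where both sides are defined: x = 3π/4.
LHS = tan²(x) ≈ 1.0000
RHS = tan(x²) ≈ -0.8977
Since 1.0000 ≠ -0.8977, the equation fails at this point, so it cannot hold for every real x for which both sides are defined.
tan²(x) means (tan x)², squaring the output; tan(x²) squares the input. These are different functions.

Conclusion: False.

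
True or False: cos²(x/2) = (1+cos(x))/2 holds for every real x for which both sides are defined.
Claim: cos²(x/2) = (1+cos(x))/2.
Reasoning: Use cos(2θ) = 2cos²θ - 1 with θ = x/2: cos(x) = 2cos²(x/2) - 1. Solving for cos²(x/2) gives (1 + cos(x))/2.
So the two sides agree for every real x for which both sides are defined.

Conclusion: True.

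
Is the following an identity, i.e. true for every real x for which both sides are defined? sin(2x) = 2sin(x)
No, this is NOT an identity.

Claim: sin(2x) = 2sin(x).
Test a specific point where both sides are defined: x = 3π/4.
LHS = sin(2x) ≈ -1.0000
RHS = 2sin(x) ≈ 1.4142
Since -1.0000 ≠ 1.4142, the equation fails at this point, so it cannot hold for every real x for which both sides are defined.
The correct double-angle formula is sin(2x) = 2sin(x)cos(x).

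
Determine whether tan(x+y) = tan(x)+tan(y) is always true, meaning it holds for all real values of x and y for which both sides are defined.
Claim: tan(x+y) = tan(x)+tan(y).
Test a specific point where both sides are defined: x = 2π/3, y = -π/3.
LHS = tan(x+y) ≈ 1.7321
RHS = tan(x)+tan(y) ≈ -3.4641
Since 1.7321 ≠ -3.4641, the equation fails at this point, so it cannot hold for all real values of x and y for which both sides are defined.
The correct formula is tan(x+y) = (tan(x) + tan(y))/(1 - tan(x)tan(y)).

Conclusion: No, this is NOT an identity.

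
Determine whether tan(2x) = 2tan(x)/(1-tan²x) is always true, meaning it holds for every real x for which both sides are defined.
Claim: tan(2x) = 2tan(x)/(1-tan²x).
Reasoning: tan(2x) = sin(2x)/cos(2x) = 2sin(x)cos(x) / (cos²x - sin²x). Divide numerator and denominator by cos²x: 2tan(x) / (1 - tan²x).
So the two sides agree for every real x for which both sides are defined.

Conclusion: Yes, this is an identity.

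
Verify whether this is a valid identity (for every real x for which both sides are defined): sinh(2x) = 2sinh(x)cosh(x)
Yes, this is an identity.

Claim: sinh(2x) = 2sinh(x)cosh(x).
Reasoning: 2sinh(x)cosh(x) = 2 · (e^x - e^-x)/2 · (e^x + e^-x)/2 = (e^(2x) - e^(-2x))/2 = sinh(2x).
So the two sides agree for every real x for which both sides are defined.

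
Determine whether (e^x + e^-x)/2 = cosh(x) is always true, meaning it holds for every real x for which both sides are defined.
Yes, this is an identity.

Claim: (e^x + e^-x)/2 = cosh(x).
Reasoning: This is exactly the definition of the hyperbolic cosine: cosh(x) := (e^x + e^-x)/2.
So the two sides agree for every real x for which both sides are defined.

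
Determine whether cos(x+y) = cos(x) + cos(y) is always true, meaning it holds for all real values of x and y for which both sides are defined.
Claim: cos(x+y) = cos(x) + cos(y).
Test a specific point where both sides are defined: x = π/2, y = π/2.
LHS = cos(x+y) ≈ -1.0000
RHS = cos(x) + cos(y) ≈ 0.0000
Since -1.0000 ≠ 0.0000, the equation fails at this point, so it cannot hold for all real values of x and y for which both sides are defined.
The correct expansion is cos(x+y) = cos(x)cos(y) - sin(x)sin(y); cosine is not additive.

Conclusion: No, this is NOT an identity.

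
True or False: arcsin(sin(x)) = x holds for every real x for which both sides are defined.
False.

Claim: arcsin(sin(x)) = x.
Test a specific point where both sides are defined: x = 2π/3.
LHS = arcsin(sin(x)) ≈ 1.0472
RHS = x ≈ 2.0944
Since 1.0472 ≠ 2.0944, the equation fails at this point, so it cannot hold for every real x for which both sides are defined.
arcsin only returns values in [-π/2, π/2], so arcsin(sin(x)) = x holds only for x in that interval, not for all real x.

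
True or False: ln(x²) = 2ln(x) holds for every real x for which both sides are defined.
True.

Claim: ln(x²) = 2ln(x).
Reasoning: The right side requires x > 0. For x > 0, x² = (e^(ln x))² = e^(2ln x), so ln(x²) = 2ln(x). (For x < 0 the right side is undefined, so those values are outside the claim.)
So the two sides agree for every real x for which both sides are defined.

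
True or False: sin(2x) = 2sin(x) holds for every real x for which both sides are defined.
Claim: sin(2x) = 2sin(x).
Test a specific point where both sides are defined: x = π/2.
LHS = sin(2x) ≈ 0.0000
RHS = 2sin(x) ≈ 2.0000
Since 0.0000 ≠ 2.0000, the equation fails at this point, so it cannot hold for every real x for which both sides are defined.
The correct double-angle formula is sin(2x) = 2sin(x)cos(x).

Conclusion: False.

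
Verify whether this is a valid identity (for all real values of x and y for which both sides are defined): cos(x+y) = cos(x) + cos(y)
No, this is NOT an identity.

Claim: cos(x+y) = cos(x) + cos(y).
Test a specific point where both sides are defined: x = -π/2, y = π/2.
LHS = cos(x+y) ≈ 1.0000
RHS = cos(x) + cos(y) ≈ 0.0000
Since 1.0000 ≠ 0.0000, the equation fails at this point, so it cannot hold for all real values of x and y for which both sides are defined.
The correct expansion is cos(x+y) = cos(x)cos(y) - sin(x)sin(y); cosine is not additive.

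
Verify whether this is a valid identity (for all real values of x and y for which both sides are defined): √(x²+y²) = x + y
No, this is NOT an identity.

Claim: √(x²+y²) = x + y.
Test a specific point where both sides are defined: x = 5, y = 3.
LHS = √(x²+y²) ≈ 5.8310
RHS = x + y ≈ 8.0000
Since 5.8310 ≠ 8.0000, the equation fails at this point, so it cannot hold for all real values of x and y for which both sides are defined.
(x+y)² = x² + 2xy + y², not x² + y², so the square root does not split this way.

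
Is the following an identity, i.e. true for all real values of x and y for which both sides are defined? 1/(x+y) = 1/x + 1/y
Claim: 1/(x+y) = 1/x + 1/y.
Test a specific point where both sides are defined: x = 1/2, y = -3.
LHS = 1/(x+y) ≈ -0.4000
RHS = 1/x + 1/y ≈ 1.6667
Since -0.4000 ≠ 1.6667, the equation fails at this point, so it cannot hold for all real values of x and y for which both sides are defined.
1/x + 1/y = (x+y)/(xy), which is not 1/(x+y).

Conclusion: No, this is NOT an identity.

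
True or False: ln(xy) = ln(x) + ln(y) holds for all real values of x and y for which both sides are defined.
True.

Claim: ln(xy) = ln(x) + ln(y).
Reasoning: Both sides are simultaneously defined only when x, y > 0. Write x = e^p, y = e^q (p = ln x, q = ln y). Then xy = e^p · e^q = e^(p+q), so ln(xy) = p + q = ln(x) + ln(y).
So the two sides agree for all real values of x and y for which both sides are defined.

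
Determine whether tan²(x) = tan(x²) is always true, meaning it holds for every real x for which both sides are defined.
Claim: tan²(x) = tan(x²).
Test a specific point where both sides are defined: x = π/3.
LHS = tan²(x) ≈ 3.0000
RHS = tan(x²) ≈ 1.9485
Since 3.0000 ≠ 1.9485, the equation fails at this point, so it cannot hold for every real x for which both sides are defined.
tan²(x) means (tan x)², squaring the output; tan(x²) squares the input. These are different functions.

Conclusion: No, this is NOT an identity.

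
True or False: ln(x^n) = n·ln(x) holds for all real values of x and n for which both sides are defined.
True.

Claim: ln(x^n) = n·ln(x).
Reasoning: The right side requires x > 0. For x > 0, x^n = (e^(ln x))^n = e^(n·ln x), so taking ln of both sides gives ln(x^n) = n·ln(x).
So the two sides agree for all real values of x and n for which both sides are defined.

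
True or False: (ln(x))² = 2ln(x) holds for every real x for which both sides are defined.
False.

Claim: (ln(x))² = 2ln(x).
Test a specific point where both sides are defined: x = 3.
LHS = (ln(x))² ≈ 1.2069
RHS = 2ln(x) ≈ 2.1972
Since 1.2069 ≠ 2.1972, the equation fails at this point, so it cannot hold for every real x for which both sides are defined.
2ln(x) equals ln(x²), which is not the same as (ln x)².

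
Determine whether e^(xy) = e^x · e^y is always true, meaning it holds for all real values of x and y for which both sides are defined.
No, this is NOT an identity.

Claim: e^(xy) = e^x · e^y.
Test a specific point where both sides are defined: x = -3, y = 1.
LHS = e^(xy) ≈ 0.0498
RHS = e^x · e^y ≈ 0.1353
Since 0.0498 ≠ 0.1353, the equation fails at this point, so it cannot hold for all real values of x and y for which both sides are defined.
e^x · e^y = e^(x+y), not e^(xy).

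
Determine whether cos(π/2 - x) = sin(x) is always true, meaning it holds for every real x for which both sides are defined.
Claim: cos(π/2 - x) = sin(x).
Reasoning: Use cos(u - v) = cos(u)cos(v) + sin(u)sin(v) with u = π/2, v = x: cos(π/2)cos(x) + sin(π/2)sin(x) = 0·cos(x) + 1·sin(x) = sin(x).
So the two sides agree for every real x for which both sides are defined.

Conclusion: Yes, this is an identity.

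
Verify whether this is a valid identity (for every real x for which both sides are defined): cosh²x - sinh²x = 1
Yes, this is an identity.

Claim: cosh²x - sinh²x = 1.
Reasoning: With cosh(x) = (e^x + e^-x)/2 and sinh(x) = (e^x - e^-x)/2: cosh²x = (e^(2x) + 2 + e^(-2x))/4 and sinh²x = (e^(2x) - 2 + e^(-2x))/4. Subtracting leaves 4/4 = 1.
So the two sides agree for every real x for which both sides are defined.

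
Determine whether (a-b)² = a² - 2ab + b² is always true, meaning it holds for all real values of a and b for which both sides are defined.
Claim: (a-b)² = a² - 2ab + b².
Reasoning: Expand: (a-b)² = (a-b)(a-b) = a·a - a·b - b·a + b·b = a² - 2ab + b².
So the two sides agree for all real values of a and b for which both sides are defined.

Conclusion: Yes, this is an identity.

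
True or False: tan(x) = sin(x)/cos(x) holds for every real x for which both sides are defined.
True.

Claim: tan(x) = sin(x)/cos(x).
Reasoning: For an angle x whose terminal point on the unit circle is (cos x, sin x), tan(x) is defined as the ratio (second coordinate)/(first coordinate) = sin(x)/cos(x), wherever cos(x) ≠ 0.
So the two sides agree for every real x for which both sides are defined.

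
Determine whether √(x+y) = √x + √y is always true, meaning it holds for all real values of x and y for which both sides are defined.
No, this is NOT an identity.

Claim: √(x+y) = √x + √y.
Test a specific point where both sides are defined: x = 3, y = 5.
LHS = √(x+y) ≈ 2.8284
RHS = √x + √y ≈ 3.9681
Since 2.8284 ≠ 3.9681, the equation fails at this point, so it cannot hold for all real values of x and y for which both sides are defined.
Squaring the right side gives x + 2√(xy) + y, not x + y.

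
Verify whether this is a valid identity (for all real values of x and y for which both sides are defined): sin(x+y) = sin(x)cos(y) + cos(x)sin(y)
Yes, this is an identity.

Claim: sin(x+y) = sin(x)cos(y) + cos(x)sin(y).
Reasoning: By Euler's formula e^(i(x+y)) = e^(ix)·e^(iy) = (cos x + i·sin x)(cos y + i·sin y). The imaginary part of the left side is sin(x+y); the imaginary part of the product is sin(x)cos(y) + cos(x)sin(y).
So the two sides agree for all real values of x and y for which both sides are defined.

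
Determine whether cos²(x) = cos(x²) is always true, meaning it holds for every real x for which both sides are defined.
No, this is NOT an identity.

Claim: cos²(x) = cos(x²).
Test a specific point where both sides are defined: x = 3π/4.
LHS = cos²(x) ≈ 0.5000
RHS = cos(x²) ≈ 0.7442
Since 0.5000 ≠ 0.7442, the equation fails at this point, so it cannot hold for every real x for which both sides are defined.
cos²(x) means (cos x)², squaring the output; cos(x²) squares the input. These are different functions.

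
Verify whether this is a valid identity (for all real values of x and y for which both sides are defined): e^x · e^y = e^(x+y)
Yes, this is an identity.

Claim: e^x · e^y = e^(x+y).
Reasoning: This is the law of exponents for a common base: multiplying powers adds exponents. E.g. from the series, (Σ x^j/j!)(Σ y^k/k!) = Σ_m (Σ_{j+k=m} x^j y^k/(j!k!)) = Σ_m (x+y)^m/m! by the binomial theorem.
So the two sides agree for all real values of x and y for which both sides are defined.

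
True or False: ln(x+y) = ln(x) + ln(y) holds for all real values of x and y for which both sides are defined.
Claim: ln(x+y) = ln(x) + ln(y).
Test a specific point where both sides are defined: x = 1/2, y = 3/2.
LHS = ln(x+y) ≈ 0.6931
RHS = ln(x) + ln(y) ≈ -0.2877
Since 0.6931 ≠ -0.2877, the equation fails at this point, so it cannot hold for all real values of x and y for which both sides are defined.
ln(x) + ln(y) = ln(xy), not ln(x+y).

Conclusion: False.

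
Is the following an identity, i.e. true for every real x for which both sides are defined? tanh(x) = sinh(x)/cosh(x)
Claim: tanh(x) = sinh(x)/cosh(x).
Reasoning: tanh(x) is defined as sinh(x)/cosh(x) = (e^x - e^-x)/(e^x + e^-x); cosh(x) ≥ 1 is never zero, so this holds for every real x.
So the two sides agree for every real x for which both sides are defined.

Conclusion: Yes, this is an identity.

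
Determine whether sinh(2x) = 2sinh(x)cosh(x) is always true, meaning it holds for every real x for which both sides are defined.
Yes, this is an identity.

Claim: sinh(2x) = 2sinh(x)cosh(x).
Reasoning: 2sinh(x)cosh(x) = 2 · (e^x - e^-x)/2 · (e^x + e^-x)/2 = (e^(2x) - e^(-2x))/2 = sinh(2x).
So the two sides agree for every real x for which both sides are defined.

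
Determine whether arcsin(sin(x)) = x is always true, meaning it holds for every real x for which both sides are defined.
Claim: arcsin(sin(x)) = x.
Test a specific point where both sides are defined: x = π.
LHS = arcsin(sin(x)) ≈ 0.0000
RHS = x ≈ 3.1416
Since 0.0000 ≠ 3.1416, the equation fails at this point, so it cannot hold for every real x for which both sides are defined.
arcsin only returns values in [-π/2, π/2], so arcsin(sin(x)) = x holds only for x in that interval, not for all real x.

Conclusion: No, this is NOT an identity.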